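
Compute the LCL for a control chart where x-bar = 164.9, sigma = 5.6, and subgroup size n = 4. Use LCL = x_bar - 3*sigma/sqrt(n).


LCL = 164.9 - 3 * 5.6 / sqrt(4)

156.5


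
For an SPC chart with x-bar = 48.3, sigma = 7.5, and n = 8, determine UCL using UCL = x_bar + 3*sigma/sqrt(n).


UCL = 48.3 + 3 * 7.5 / sqrt(8)

56.25


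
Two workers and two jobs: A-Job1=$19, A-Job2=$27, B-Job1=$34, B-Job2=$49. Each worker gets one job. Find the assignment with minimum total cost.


Option 1: A->1 + B->2 = $19 + $49 = $68
Option 2: A->2 + B->1 = $27 + $34 = $61
Min cost = min($68, $61) = $61

$61


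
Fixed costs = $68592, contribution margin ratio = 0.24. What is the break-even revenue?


Formula: BER = Fixed Costs / Contribution Margin Ratio
BER = $68592 / 0.24
BER = $285800.00 (to the nearest cent)

$285800.00


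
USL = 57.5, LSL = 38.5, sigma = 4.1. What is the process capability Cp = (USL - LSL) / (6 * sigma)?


Cp = (57.5 - 38.5) / (6 * 4.1)

0.77


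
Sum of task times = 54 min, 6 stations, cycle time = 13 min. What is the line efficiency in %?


Formula: Efficiency = Sum of Task Times / (N_stations * CT) * 100
Total station capacity = 6 stations * 13 min = 78 min
Efficiency = 54 / 78 * 100 = 69.2%

69.2%


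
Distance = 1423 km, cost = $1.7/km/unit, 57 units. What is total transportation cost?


TC = dist * cost * units = 1423 * 1.7 * 57 = $137888.70

$137888.70


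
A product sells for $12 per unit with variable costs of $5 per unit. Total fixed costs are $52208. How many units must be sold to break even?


Formula: BEQ = Fixed Costs / (Price - Variable Cost)
Contribution margin = $12 - $5 = $7/unit
BEQ = ceil($52208 / $7/unit) = ceil(7458.29) = 7459 units

7459 units


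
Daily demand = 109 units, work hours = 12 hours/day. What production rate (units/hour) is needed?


Formula: Production Rate = Daily Demand / Available Hours
Rate = 109 units/day / 12 hours/day
Rate = 9.1 units/hour

9.1 units/hour


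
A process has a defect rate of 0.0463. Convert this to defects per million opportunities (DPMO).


DPMO = defect_rate * 1000000 = 0.0463 * 1000000

46300


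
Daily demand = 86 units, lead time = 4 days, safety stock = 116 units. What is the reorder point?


Formula: ROP = (Daily Demand * Lead Time) + Safety Stock
Demand during lead time = 86 * 4 = 344 units
ROP = 344 + 116 = 460 units

460 units


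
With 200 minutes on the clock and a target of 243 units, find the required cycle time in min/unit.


Formula: CT = Available Time / Number of Units
CT = 200 min / 243 units
CT = 0.82 min/unit

0.82 min/unit


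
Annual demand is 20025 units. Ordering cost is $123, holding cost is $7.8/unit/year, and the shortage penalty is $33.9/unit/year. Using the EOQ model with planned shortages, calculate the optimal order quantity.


Formula: EOQ* = sqrt(2DS/H) * sqrt((H+P)/P)
Base EOQ = sqrt(2*20025*123/7.8) = 794.71 units
Correction = sqrt((7.8+33.9)/33.9) = 1.10909
EOQ* = 794.71 * 1.10909 = 881.4 units

881.4 units


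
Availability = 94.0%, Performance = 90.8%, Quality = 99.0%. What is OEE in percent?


Formula: OEE = Availability * Performance * Quality / 10000
A * P = 94.0% * 90.8% / 100 = 85.35%
OEE = 85.35% * 99.0% / 100 = 84.5%

84.5%


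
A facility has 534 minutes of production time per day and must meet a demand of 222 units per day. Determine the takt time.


Formula: Takt Time = Available Production Time / Customer Demand
Takt = 534 min/day / 222 units/day
Takt = 2.41 min/unit

2.41 min/unit


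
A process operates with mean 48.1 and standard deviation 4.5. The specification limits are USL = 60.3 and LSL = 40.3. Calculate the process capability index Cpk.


Cpu = (60.3 - 48.1) / (3 * 4.5) = 0.9
Cpl = (48.1 - 40.3) / (3 * 4.5) = 0.58
Cpk = min(0.9, 0.58) = 0.58

0.58


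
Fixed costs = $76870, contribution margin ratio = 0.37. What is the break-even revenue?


Formula: BER = Fixed Costs / Contribution Margin Ratio
BER = $76870 / 0.37
BER = $207756.76 (to the nearest cent)

$207756.76


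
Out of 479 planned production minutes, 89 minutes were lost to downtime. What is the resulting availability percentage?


Formula: Availability = (Planned Time - Downtime) / Planned Time * 100
Uptime = 479 - 89 = 390 min
Availability = 390 / 479 * 100 = 81.4%

81.4%


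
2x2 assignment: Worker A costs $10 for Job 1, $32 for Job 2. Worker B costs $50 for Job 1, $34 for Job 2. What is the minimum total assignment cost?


Option 1: A->1 + B->2 = $10 + $34 = $44
Option 2: A->2 + B->1 = $32 + $50 = $82
Min cost = min($44, $82) = $44

$44


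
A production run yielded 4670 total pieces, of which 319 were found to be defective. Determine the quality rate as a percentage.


Formula: Quality Rate = Good Pieces / Total Pieces * 100
Good pieces = 4670 - 319 = 4351
QR = 4351 / 4670 * 100 = 93.2%

93.2%


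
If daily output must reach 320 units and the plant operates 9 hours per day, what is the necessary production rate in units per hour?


Formula: Production Rate = Daily Demand / Available Hours
Rate = 320 units/day / 9 hours/day
Rate = 35.6 units/hour

35.6 units/hour


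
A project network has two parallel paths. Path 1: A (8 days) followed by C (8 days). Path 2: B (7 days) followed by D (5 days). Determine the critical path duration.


Path 1 = 8 + 8 = 16 days
Path 2 = 7 + 5 = 12 days
Duration = max(16, 12) = 16 days

16 days


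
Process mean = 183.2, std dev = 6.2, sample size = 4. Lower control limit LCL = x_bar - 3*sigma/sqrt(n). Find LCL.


LCL = 183.2 - 3 * 6.2 / sqrt(4)

173.9


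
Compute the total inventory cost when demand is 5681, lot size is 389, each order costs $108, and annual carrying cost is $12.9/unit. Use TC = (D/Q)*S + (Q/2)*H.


TC = 5681/389 * 108 + 389/2 * 12.9

$4086.29


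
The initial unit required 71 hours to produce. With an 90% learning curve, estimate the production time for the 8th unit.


Formula: T_n = T_1 * (learning_rate)^(log2(n)) where learning_rate = rate/100
Doublings = log2(8) = 3
T_n = 71 * 0.9^3
T_n = 71 * 0.729 = 51.8 hours

51.8 hours


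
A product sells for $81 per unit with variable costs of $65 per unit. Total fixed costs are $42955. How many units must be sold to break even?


Formula: BEQ = Fixed Costs / (Price - Variable Cost)
Contribution margin = $81 - $65 = $16/unit
BEQ = ceil($42955 / $16/unit) = ceil(2684.69) = 2685 units

2685 units


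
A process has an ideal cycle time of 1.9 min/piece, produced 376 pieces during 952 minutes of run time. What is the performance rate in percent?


Formula: Performance = (Ideal CT * Total Count) / Run Time * 100
Ideal output time = 1.9 * 376 = 714.4 min
Performance = 714.4 / 952 * 100 = 75.0%

75.0%


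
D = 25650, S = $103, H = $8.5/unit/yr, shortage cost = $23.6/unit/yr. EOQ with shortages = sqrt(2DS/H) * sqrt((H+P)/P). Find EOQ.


Formula: EOQ* = sqrt(2DS/H) * sqrt((H+P)/P)
Base EOQ = sqrt(2*25650*103/8.5) = 788.44 units
Correction = sqrt((8.5+23.6)/23.6) = 1.16626
EOQ* = 788.44 * 1.16626 = 919.5 units

919.5 units


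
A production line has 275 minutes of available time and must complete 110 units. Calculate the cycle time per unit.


Formula: CT = Available Time / Number of Units
CT = 275 min / 110 units
CT = 2.5 min/unit

2.5 min/unit


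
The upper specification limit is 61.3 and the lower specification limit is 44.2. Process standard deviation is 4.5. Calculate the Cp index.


Cp = (61.3 - 44.2) / (6 * 4.5)

0.63


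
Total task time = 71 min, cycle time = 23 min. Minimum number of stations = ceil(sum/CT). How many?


Formula: N_min = ceil(Sum of Task Times / Cycle Time)
N_min = ceil(71 min / 23 min) = ceil(3.087)
N_min = 4 stations

4


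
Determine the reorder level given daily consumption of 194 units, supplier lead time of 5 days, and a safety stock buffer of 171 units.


Formula: ROP = (Daily Demand * Lead Time) + Safety Stock
Demand during lead time = 194 * 5 = 970 units
ROP = 970 + 171 = 1141 units

1141 units


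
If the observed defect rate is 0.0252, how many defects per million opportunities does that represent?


DPMO = defect_rate * 1000000 = 0.0252 * 1000000

25200


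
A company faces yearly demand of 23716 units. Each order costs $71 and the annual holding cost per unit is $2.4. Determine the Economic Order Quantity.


Formula: EOQ = sqrt(2 * D * S / H)
Numerator: 2 * 23716 * 71 = 3367672
2DS/H = 3367672 / 2.4 = 1403196.7
EOQ = sqrt(1403196.7) = 1184.6 units

1184.6 units


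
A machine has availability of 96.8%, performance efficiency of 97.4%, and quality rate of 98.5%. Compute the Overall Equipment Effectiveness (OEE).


Formula: OEE = Availability * Performance * Quality / 10000
A * P = 96.8% * 97.4% / 100 = 94.28%
OEE = 94.28% * 98.5% / 100 = 92.9%

92.9%


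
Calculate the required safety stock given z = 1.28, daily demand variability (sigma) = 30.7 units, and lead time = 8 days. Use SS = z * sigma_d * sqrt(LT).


Formula: SS = z * sigma_d * sqrt(LT)
sqrt(LT) = sqrt(8) = 2.8284
SS = 1.28 * 30.7 * 2.8284
SS = 111.1 units

111.1 units


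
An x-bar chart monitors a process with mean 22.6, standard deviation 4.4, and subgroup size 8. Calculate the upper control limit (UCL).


UCL = 22.6 + 3 * 4.4 / sqrt(8)

27.27


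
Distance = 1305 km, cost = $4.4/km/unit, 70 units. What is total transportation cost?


TC = dist * cost * units = 1305 * 4.4 * 70 = $401940.00

$401940.00


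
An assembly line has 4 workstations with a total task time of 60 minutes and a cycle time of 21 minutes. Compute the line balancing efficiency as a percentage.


Formula: Efficiency = Sum of Task Times / (N_stations * CT) * 100
Total station capacity = 4 stations * 21 min = 84 min
Efficiency = 60 / 84 * 100 = 71.4%

71.4%


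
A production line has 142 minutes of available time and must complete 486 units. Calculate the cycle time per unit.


Formula: CT = Available Time / Number of Units
CT = 142 min / 486 units
CT = 0.29 min/unit

0.29 min/unit


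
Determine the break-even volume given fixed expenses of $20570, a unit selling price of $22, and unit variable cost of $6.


Formula: BEQ = Fixed Costs / (Price - Variable Cost)
Contribution margin = $22 - $6 = $16/unit
BEQ = ceil($20570 / $16/unit) = ceil(1285.62) = 1286 units

1286 units


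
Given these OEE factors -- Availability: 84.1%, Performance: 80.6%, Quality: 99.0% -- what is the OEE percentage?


Formula: OEE = Availability * Performance * Quality / 10000
A * P = 84.1% * 80.6% / 100 = 67.78%
OEE = 67.78% * 99.0% / 100 = 67.1%

67.1%


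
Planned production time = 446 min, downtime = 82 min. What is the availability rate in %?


Formula: Availability = (Planned Time - Downtime) / Planned Time * 100
Uptime = 446 - 82 = 364 min
Availability = 364 / 446 * 100 = 81.6%

81.6%


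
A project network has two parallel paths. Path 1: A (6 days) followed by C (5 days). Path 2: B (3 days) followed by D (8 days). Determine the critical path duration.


Path 1 = 6 + 5 = 11 days
Path 2 = 3 + 8 = 11 days
Duration = max(11, 11) = 11 days

11 days


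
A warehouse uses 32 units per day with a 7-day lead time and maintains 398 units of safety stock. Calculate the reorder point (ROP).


Formula: ROP = (Daily Demand * Lead Time) + Safety Stock
Demand during lead time = 32 * 7 = 224 units
ROP = 224 + 398 = 622 units

622 units


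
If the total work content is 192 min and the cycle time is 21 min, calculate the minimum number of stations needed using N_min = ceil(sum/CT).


Formula: N_min = ceil(Sum of Task Times / Cycle Time)
N_min = ceil(192 min / 21 min) = ceil(9.1429)
N_min = 10 stations

10


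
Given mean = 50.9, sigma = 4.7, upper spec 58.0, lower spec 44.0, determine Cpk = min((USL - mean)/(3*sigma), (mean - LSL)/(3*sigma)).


Cpu = (58.0 - 50.9) / (3 * 4.7) = 0.5
Cpl = (50.9 - 44.0) / (3 * 4.7) = 0.49
Cpk = min(0.5, 0.49) = 0.49

0.49


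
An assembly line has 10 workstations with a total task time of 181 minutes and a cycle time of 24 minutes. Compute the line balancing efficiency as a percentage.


Formula: Efficiency = Sum of Task Times / (N_stations * CT) * 100
Total station capacity = 10 stations * 24 min = 240 min
Efficiency = 181 / 240 * 100 = 75.4%

75.4%


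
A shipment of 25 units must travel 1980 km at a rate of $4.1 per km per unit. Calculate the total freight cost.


TC = dist * cost * units = 1980 * 4.1 * 25 = $202950.00

$202950.00


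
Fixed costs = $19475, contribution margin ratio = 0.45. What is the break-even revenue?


Formula: BER = Fixed Costs / Contribution Margin Ratio
BER = $19475 / 0.45
BER = $43277.78 (to the nearest cent)

$43277.78


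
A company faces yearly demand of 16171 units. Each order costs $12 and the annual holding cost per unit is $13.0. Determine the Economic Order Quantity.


Formula: EOQ = sqrt(2 * D * S / H)
Numerator: 2 * 16171 * 12 = 388104
2DS/H = 388104 / 13.0 = 29854.2
EOQ = sqrt(29854.2) = 172.8 units

172.8 units


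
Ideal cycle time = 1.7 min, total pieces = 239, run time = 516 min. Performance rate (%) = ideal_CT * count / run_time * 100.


Formula: Performance = (Ideal CT * Total Count) / Run Time * 100
Ideal output time = 1.7 * 239 = 406.3 min
Performance = 406.3 / 516 * 100 = 78.7%

78.7%


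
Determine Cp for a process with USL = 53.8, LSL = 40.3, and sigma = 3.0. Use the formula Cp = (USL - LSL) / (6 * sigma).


Cp = (53.8 - 40.3) / (6 * 3.0)

0.75


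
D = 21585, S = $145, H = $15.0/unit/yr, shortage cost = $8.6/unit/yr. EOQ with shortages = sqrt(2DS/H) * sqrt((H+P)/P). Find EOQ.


Formula: EOQ* = sqrt(2DS/H) * sqrt((H+P)/P)
Base EOQ = sqrt(2*21585*145/15.0) = 646.0 units
Correction = sqrt((15.0+8.6)/8.6) = 1.65656
EOQ* = 646.0 * 1.65656 = 1070.1 units

1070.1 units


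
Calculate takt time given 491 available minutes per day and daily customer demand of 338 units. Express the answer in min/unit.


Formula: Takt Time = Available Production Time / Customer Demand
Takt = 491 min/day / 338 units/day
Takt = 1.45 min/unit

1.45 min/unit


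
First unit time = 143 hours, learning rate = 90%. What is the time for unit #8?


Formula: T_n = T_1 * (learning_rate)^(log2(n)) where learning_rate = rate/100
Doublings = log2(8) = 3
T_n = 143 * 0.9^3
T_n = 143 * 0.729 = 104.2 hours

104.2 hours


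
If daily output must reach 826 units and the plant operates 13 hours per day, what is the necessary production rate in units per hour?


Formula: Production Rate = Daily Demand / Available Hours
Rate = 826 units/day / 13 hours/day
Rate = 63.5 units/hour

63.5 units/hour


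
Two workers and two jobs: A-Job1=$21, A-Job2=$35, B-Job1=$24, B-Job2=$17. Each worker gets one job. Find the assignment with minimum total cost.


Option 1: A->1 + B->2 = $21 + $17 = $38
Option 2: A->2 + B->1 = $35 + $24 = $59
Min cost = min($38, $59) = $38

$38


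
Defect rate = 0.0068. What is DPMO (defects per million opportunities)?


DPMO = defect_rate * 1000000 = 0.0068 * 1000000

6800


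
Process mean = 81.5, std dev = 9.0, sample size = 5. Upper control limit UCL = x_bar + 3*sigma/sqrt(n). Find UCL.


UCL = 81.5 + 3 * 9.0 / sqrt(5)

93.57


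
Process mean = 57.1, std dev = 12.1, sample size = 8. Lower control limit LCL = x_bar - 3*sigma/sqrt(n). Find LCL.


LCL = 57.1 - 3 * 12.1 / sqrt(8)

44.27


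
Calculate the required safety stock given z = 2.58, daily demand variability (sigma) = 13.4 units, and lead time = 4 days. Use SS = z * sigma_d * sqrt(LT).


Formula: SS = z * sigma_d * sqrt(LT)
sqrt(LT) = sqrt(4) = 2.0
SS = 2.58 * 13.4 * 2.0
SS = 69.1 units

69.1 units


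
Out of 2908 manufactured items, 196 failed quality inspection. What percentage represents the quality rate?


Formula: Quality Rate = Good Pieces / Total Pieces * 100
Good pieces = 2908 - 196 = 2712
QR = 2712 / 2908 * 100 = 93.3%

93.3%


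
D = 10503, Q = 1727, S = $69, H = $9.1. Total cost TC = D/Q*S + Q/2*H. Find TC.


TC = 10503/1727 * 69 + 1727/2 * 9.1

$8277.48


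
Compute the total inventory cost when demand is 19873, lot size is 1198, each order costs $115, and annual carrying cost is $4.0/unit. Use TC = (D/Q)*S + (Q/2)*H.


TC = 19873/1198 * 115 + 1198/2 * 4.0

$4303.68


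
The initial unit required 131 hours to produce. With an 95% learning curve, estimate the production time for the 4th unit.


Formula: T_n = T_1 * (learning_rate)^(log2(n)) where learning_rate = rate/100
Doublings = log2(4) = 2
T_n = 131 * 0.95^2
T_n = 131 * 0.9025 = 118.2 hours

118.2 hours


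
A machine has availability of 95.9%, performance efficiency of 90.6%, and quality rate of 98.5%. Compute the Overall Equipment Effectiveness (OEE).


Formula: OEE = Availability * Performance * Quality / 10000
A * P = 95.9% * 90.6% / 100 = 86.89%
OEE = 86.89% * 98.5% / 100 = 85.6%

85.6%


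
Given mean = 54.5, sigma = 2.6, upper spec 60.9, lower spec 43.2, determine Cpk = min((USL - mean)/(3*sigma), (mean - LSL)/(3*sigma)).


Cpu = (60.9 - 54.5) / (3 * 2.6) = 0.82
Cpl = (54.5 - 43.2) / (3 * 2.6) = 1.45
Cpk = min(0.82, 1.45) = 0.82

0.82


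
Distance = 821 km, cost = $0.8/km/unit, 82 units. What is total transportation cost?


TC = dist * cost * units = 821 * 0.8 * 82 = $53857.60

$53857.60


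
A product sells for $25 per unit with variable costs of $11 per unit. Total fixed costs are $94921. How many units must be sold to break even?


Formula: BEQ = Fixed Costs / (Price - Variable Cost)
Contribution margin = $25 - $11 = $14/unit
BEQ = ceil($94921 / $14/unit) = ceil(6780.07) = 6781 units

6781 units


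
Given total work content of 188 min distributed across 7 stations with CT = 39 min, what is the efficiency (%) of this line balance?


Formula: Efficiency = Sum of Task Times / (N_stations * CT) * 100
Total station capacity = 7 stations * 39 min = 273 min
Efficiency = 188 / 273 * 100 = 68.9%

68.9%


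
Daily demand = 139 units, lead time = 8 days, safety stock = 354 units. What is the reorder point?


Formula: ROP = (Daily Demand * Lead Time) + Safety Stock
Demand during lead time = 139 * 8 = 1112 units
ROP = 1112 + 354 = 1466 units

1466 units


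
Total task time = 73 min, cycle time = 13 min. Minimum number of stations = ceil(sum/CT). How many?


Formula: N_min = ceil(Sum of Task Times / Cycle Time)
N_min = ceil(73 min / 13 min) = ceil(5.6154)
N_min = 6 stations

6


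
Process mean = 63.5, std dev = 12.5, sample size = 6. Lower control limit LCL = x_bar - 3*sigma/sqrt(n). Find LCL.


LCL = 63.5 - 3 * 12.5 / sqrt(6)

48.19


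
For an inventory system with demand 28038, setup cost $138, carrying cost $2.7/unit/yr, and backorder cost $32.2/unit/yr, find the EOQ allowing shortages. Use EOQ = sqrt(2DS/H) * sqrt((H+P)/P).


Formula: EOQ* = sqrt(2DS/H) * sqrt((H+P)/P)
Base EOQ = sqrt(2*28038*138/2.7) = 1692.96 units
Correction = sqrt((2.7+32.2)/32.2) = 1.04108
EOQ* = 1692.96 * 1.04108 = 1762.5 units

1762.5 units


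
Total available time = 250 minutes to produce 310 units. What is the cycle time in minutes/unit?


Formula: CT = Available Time / Number of Units
CT = 250 min / 310 units
CT = 0.81 min/unit

0.81 min/unit


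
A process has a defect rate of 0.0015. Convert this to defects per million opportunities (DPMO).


DPMO = defect_rate * 1000000 = 0.0015 * 1000000

1500


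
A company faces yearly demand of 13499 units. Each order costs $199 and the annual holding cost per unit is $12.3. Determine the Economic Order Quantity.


Formula: EOQ = sqrt(2 * D * S / H)
Numerator: 2 * 13499 * 199 = 5372602
2DS/H = 5372602 / 12.3 = 436796.9
EOQ = sqrt(436796.9) = 660.9 units

660.9 units


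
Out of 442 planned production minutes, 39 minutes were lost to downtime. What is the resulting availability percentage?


Formula: Availability = (Planned Time - Downtime) / Planned Time * 100
Uptime = 442 - 39 = 403 min
Availability = 403 / 442 * 100 = 91.2%

91.2%


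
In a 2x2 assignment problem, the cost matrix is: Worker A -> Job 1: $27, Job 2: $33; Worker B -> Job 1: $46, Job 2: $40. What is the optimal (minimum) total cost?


Option 1: A->1 + B->2 = $27 + $40 = $67
Option 2: A->2 + B->1 = $33 + $46 = $79
Min cost = min($67, $79) = $67

$67


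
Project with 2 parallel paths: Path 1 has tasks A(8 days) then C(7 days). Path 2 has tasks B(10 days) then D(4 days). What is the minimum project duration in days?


Path 1 = 8 + 7 = 15 days
Path 2 = 10 + 4 = 14 days
Duration = max(15, 14) = 15 days

15 days


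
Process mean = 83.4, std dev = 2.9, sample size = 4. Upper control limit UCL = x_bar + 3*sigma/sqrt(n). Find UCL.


UCL = 83.4 + 3 * 2.9 / sqrt(4)

87.75


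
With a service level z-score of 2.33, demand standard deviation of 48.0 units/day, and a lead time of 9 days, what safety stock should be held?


Formula: SS = z * sigma_d * sqrt(LT)
sqrt(LT) = sqrt(9) = 3.0
SS = 2.33 * 48.0 * 3.0
SS = 335.5 units

335.5 units


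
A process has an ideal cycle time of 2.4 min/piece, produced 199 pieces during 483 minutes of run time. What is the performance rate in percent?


Formula: Performance = (Ideal CT * Total Count) / Run Time * 100
Ideal output time = 2.4 * 199 = 477.6 min
Performance = 477.6 / 483 * 100 = 98.9%

98.9%


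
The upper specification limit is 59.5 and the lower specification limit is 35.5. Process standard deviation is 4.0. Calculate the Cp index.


Cp = (59.5 - 35.5) / (6 * 4.0)

1.0


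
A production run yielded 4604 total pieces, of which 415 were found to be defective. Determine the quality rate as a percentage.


Formula: Quality Rate = Good Pieces / Total Pieces * 100
Good pieces = 4604 - 415 = 4189
QR = 4189 / 4604 * 100 = 91.0%

91.0%


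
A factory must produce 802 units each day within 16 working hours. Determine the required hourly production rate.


Formula: Production Rate = Daily Demand / Available Hours
Rate = 802 units/day / 16 hours/day
Rate = 50.1 units/hour

50.1 units/hour


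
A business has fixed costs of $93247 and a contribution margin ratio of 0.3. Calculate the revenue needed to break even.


Formula: BER = Fixed Costs / Contribution Margin Ratio
BER = $93247 / 0.3
BER = $310823.33 (to the nearest cent)

$310823.33


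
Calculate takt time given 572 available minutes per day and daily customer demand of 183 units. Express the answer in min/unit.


Formula: Takt Time = Available Production Time / Customer Demand
Takt = 572 min/day / 183 units/day
Takt = 3.13 min/unit

3.13 min/unit


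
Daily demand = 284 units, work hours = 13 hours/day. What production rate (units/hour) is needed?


Formula: Production Rate = Daily Demand / Available Hours
Rate = 284 units/day / 13 hours/day
Rate = 21.8 units/hour

21.8 units/hour


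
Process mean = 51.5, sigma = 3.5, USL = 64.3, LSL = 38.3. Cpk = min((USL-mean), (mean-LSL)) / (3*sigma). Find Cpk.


Cpu = (64.3 - 51.5) / (3 * 3.5) = 1.22
Cpl = (51.5 - 38.3) / (3 * 3.5) = 1.26
Cpk = min(1.22, 1.26) = 1.22

1.22


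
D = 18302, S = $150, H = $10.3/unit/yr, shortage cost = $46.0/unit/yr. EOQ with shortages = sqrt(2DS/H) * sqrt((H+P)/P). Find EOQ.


Formula: EOQ* = sqrt(2DS/H) * sqrt((H+P)/P)
Base EOQ = sqrt(2*18302*150/10.3) = 730.12 units
Correction = sqrt((10.3+46.0)/46.0) = 1.10631
EOQ* = 730.12 * 1.10631 = 807.7 units

807.7 units


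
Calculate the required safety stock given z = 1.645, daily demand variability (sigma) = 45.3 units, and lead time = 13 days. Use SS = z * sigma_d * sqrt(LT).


Formula: SS = z * sigma_d * sqrt(LT)
sqrt(LT) = sqrt(13) = 3.6056
SS = 1.645 * 45.3 * 3.6056
SS = 268.7 units

268.7 units


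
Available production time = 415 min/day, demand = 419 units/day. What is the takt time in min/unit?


Formula: Takt Time = Available Production Time / Customer Demand
Takt = 415 min/day / 419 units/day
Takt = 0.99 min/unit

0.99 min/unit


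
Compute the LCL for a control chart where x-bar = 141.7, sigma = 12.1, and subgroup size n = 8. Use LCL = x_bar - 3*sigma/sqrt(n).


LCL = 141.7 - 3 * 12.1 / sqrt(8)

128.87


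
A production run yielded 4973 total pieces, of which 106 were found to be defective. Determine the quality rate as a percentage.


Formula: Quality Rate = Good Pieces / Total Pieces * 100
Good pieces = 4973 - 106 = 4867
QR = 4867 / 4973 * 100 = 97.9%

97.9%


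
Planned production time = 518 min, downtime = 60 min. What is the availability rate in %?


Formula: Availability = (Planned Time - Downtime) / Planned Time * 100
Uptime = 518 - 60 = 458 min
Availability = 458 / 518 * 100 = 88.4%

88.4%


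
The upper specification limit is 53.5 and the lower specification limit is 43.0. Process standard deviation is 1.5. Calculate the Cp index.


Cp = (53.5 - 43.0) / (6 * 1.5)

1.17


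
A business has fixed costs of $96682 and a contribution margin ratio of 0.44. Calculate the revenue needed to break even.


Formula: BER = Fixed Costs / Contribution Margin Ratio
BER = $96682 / 0.44
BER = $219731.82 (to the nearest cent)

$219731.82


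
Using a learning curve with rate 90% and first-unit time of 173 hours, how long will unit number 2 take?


Formula: T_n = T_1 * (learning_rate)^(log2(n)) where learning_rate = rate/100
Doublings = log2(2) = 1
T_n = 173 * 0.9^1
T_n = 173 * 0.9 = 155.7 hours

155.7 hours


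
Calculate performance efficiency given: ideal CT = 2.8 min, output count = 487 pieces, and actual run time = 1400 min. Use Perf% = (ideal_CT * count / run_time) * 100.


Formula: Performance = (Ideal CT * Total Count) / Run Time * 100
Ideal output time = 2.8 * 487 = 1363.6 min
Performance = 1363.6 / 1400 * 100 = 97.4%

97.4%


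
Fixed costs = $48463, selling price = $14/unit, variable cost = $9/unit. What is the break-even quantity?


Formula: BEQ = Fixed Costs / (Price - Variable Cost)
Contribution margin = $14 - $9 = $5/unit
BEQ = ceil($48463 / $5/unit) = ceil(9692.6) = 9693 units

9693 units


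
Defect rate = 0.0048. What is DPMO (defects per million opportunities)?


DPMO = defect_rate * 1000000 = 0.0048 * 1000000

4800


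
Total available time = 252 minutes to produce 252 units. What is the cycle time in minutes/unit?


Formula: CT = Available Time / Number of Units
CT = 252 min / 252 units
CT = 1.0 min/unit

1.0 min/unit


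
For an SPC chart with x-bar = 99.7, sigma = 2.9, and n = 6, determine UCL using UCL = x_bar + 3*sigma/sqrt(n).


UCL = 99.7 + 3 * 2.9 / sqrt(6)

103.25


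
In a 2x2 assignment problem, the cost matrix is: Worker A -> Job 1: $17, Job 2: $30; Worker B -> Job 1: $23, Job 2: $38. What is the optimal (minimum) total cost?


Option 1: A->1 + B->2 = $17 + $38 = $55
Option 2: A->2 + B->1 = $30 + $23 = $53
Min cost = min($55, $53) = $53

$53


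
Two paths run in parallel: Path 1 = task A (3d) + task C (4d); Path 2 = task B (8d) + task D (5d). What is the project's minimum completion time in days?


Path 1 = 3 + 4 = 7 days
Path 2 = 8 + 5 = 13 days
Duration = max(7, 13) = 13 days

13 days


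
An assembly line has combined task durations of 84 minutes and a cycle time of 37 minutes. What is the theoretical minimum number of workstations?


Formula: N_min = ceil(Sum of Task Times / Cycle Time)
N_min = ceil(84 min / 37 min) = ceil(2.2703)
N_min = 3 stations

3


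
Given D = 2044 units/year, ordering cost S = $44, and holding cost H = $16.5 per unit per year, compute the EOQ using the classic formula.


Formula: EOQ = sqrt(2 * D * S / H)
Numerator: 2 * 2044 * 44 = 179872
2DS/H = 179872 / 16.5 = 10901.3
EOQ = sqrt(10901.3) = 104.4 units

104.4 units


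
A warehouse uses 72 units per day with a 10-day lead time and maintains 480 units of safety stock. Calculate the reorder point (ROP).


Formula: ROP = (Daily Demand * Lead Time) + Safety Stock
Demand during lead time = 72 * 10 = 720 units
ROP = 720 + 480 = 1200 units

1200 units


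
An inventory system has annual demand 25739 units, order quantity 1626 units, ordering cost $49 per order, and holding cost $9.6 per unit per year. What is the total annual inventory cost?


TC = 25739/1626 * 49 + 1626/2 * 9.6

$8580.45


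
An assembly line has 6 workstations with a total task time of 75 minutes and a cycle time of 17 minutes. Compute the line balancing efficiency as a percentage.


Formula: Efficiency = Sum of Task Times / (N_stations * CT) * 100
Total station capacity = 6 stations * 17 min = 102 min
Efficiency = 75 / 102 * 100 = 73.5%

73.5%


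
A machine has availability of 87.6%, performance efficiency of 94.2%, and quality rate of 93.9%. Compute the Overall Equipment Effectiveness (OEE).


Formula: OEE = Availability * Performance * Quality / 10000
A * P = 87.6% * 94.2% / 100 = 82.52%
OEE = 82.52% * 93.9% / 100 = 77.5%

77.5%


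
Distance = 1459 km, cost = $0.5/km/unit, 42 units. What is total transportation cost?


TC = dist * cost * units = 1459 * 0.5 * 42 = $30639.00

$30639.00


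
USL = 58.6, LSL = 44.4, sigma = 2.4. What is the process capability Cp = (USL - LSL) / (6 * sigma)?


Cp = (58.6 - 44.4) / (6 * 2.4)

0.99


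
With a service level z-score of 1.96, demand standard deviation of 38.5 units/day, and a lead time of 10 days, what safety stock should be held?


Formula: SS = z * sigma_d * sqrt(LT)
sqrt(LT) = sqrt(10) = 3.1623
SS = 1.96 * 38.5 * 3.1623
SS = 238.6 units

238.6 units


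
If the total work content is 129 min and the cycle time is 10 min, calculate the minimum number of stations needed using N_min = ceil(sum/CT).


Formula: N_min = ceil(Sum of Task Times / Cycle Time)
N_min = ceil(129 min / 10 min) = ceil(12.9)
N_min = 13 stations

13


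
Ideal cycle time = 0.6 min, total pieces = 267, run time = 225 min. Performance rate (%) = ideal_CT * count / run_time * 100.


Formula: Performance = (Ideal CT * Total Count) / Run Time * 100
Ideal output time = 0.6 * 267 = 160.2 min
Performance = 160.2 / 225 * 100 = 71.2%

71.2%


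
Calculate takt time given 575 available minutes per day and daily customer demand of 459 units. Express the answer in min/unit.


Formula: Takt Time = Available Production Time / Customer Demand
Takt = 575 min/day / 459 units/day
Takt = 1.25 min/unit

1.25 min/unit


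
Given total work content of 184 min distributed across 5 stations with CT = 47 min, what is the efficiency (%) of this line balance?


Formula: Efficiency = Sum of Task Times / (N_stations * CT) * 100
Total station capacity = 5 stations * 47 min = 235 min
Efficiency = 184 / 235 * 100 = 78.3%

78.3%


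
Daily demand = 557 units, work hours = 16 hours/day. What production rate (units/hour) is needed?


Formula: Production Rate = Daily Demand / Available Hours
Rate = 557 units/day / 16 hours/day
Rate = 34.8 units/hour

34.8 units/hour


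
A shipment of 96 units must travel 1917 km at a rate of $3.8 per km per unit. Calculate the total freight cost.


TC = dist * cost * units = 1917 * 3.8 * 96 = $699321.60

$699321.60


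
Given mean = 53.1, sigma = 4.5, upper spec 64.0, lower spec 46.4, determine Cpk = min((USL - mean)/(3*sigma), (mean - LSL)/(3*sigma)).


Cpu = (64.0 - 53.1) / (3 * 4.5) = 0.81
Cpl = (53.1 - 46.4) / (3 * 4.5) = 0.5
Cpk = min(0.81, 0.5) = 0.5

0.5


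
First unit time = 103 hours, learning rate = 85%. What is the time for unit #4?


Formula: T_n = T_1 * (learning_rate)^(log2(n)) where learning_rate = rate/100
Doublings = log2(4) = 2
T_n = 103 * 0.85^2
T_n = 103 * 0.7225 = 74.4 hours

74.4 hours


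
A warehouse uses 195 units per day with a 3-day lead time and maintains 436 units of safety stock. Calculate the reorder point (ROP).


Formula: ROP = (Daily Demand * Lead Time) + Safety Stock
Demand during lead time = 195 * 3 = 585 units
ROP = 585 + 436 = 1021 units

1021 units


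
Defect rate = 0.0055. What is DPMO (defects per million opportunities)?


DPMO = defect_rate * 1000000 = 0.0055 * 1000000

5500


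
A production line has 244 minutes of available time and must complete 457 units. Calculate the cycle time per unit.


Formula: CT = Available Time / Number of Units
CT = 244 min / 457 units
CT = 0.53 min/unit

0.53 min/unit


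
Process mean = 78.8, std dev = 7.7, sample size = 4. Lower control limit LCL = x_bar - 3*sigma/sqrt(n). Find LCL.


LCL = 78.8 - 3 * 7.7 / sqrt(4)

67.25


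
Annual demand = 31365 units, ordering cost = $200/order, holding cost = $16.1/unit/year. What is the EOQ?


Formula: EOQ = sqrt(2 * D * S / H)
Numerator: 2 * 31365 * 200 = 12546000
2DS/H = 12546000 / 16.1 = 779254.7
EOQ = sqrt(779254.7) = 882.8 units

882.8 units


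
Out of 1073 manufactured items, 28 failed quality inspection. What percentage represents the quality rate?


Formula: Quality Rate = Good Pieces / Total Pieces * 100
Good pieces = 1073 - 28 = 1045
QR = 1045 / 1073 * 100 = 97.4%

97.4%


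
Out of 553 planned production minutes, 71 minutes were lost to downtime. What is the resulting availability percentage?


Formula: Availability = (Planned Time - Downtime) / Planned Time * 100
Uptime = 553 - 71 = 482 min
Availability = 482 / 553 * 100 = 87.2%

87.2%


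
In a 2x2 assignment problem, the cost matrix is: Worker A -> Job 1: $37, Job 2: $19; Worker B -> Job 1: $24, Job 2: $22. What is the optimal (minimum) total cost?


Option 1: A->1 + B->2 = $37 + $22 = $59
Option 2: A->2 + B->1 = $19 + $24 = $43
Min cost = min($59, $43) = $43

$43


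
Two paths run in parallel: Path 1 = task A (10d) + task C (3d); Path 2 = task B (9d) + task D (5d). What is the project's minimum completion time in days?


Path 1 = 10 + 3 = 13 days
Path 2 = 9 + 5 = 14 days
Duration = max(13, 14) = 14 days

14 days


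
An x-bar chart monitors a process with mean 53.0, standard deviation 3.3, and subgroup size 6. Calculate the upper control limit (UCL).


UCL = 53.0 + 3 * 3.3 / sqrt(6)

57.04


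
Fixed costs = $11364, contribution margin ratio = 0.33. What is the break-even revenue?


Formula: BER = Fixed Costs / Contribution Margin Ratio
BER = $11364 / 0.33
BER = $34436.36 (to the nearest cent)

$34436.36


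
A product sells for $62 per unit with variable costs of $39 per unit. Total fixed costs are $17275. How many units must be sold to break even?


Formula: BEQ = Fixed Costs / (Price - Variable Cost)
Contribution margin = $62 - $39 = $23/unit
BEQ = ceil($17275 / $23/unit) = ceil(751.09) = 752 units

752 units


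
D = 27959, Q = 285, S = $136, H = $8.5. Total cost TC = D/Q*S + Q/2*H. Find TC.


TC = 27959/285 * 136 + 285/2 * 8.5

$14553.09


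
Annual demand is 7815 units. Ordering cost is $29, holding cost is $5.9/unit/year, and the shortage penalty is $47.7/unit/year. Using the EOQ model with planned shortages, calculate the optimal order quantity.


Formula: EOQ* = sqrt(2DS/H) * sqrt((H+P)/P)
Base EOQ = sqrt(2*7815*29/5.9) = 277.17 units
Correction = sqrt((5.9+47.7)/47.7) = 1.06004
EOQ* = 277.17 * 1.06004 = 293.8 units

293.8 units


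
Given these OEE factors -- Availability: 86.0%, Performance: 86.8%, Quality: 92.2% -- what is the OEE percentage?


Formula: OEE = Availability * Performance * Quality / 10000
A * P = 86.0% * 86.8% / 100 = 74.65%
OEE = 74.65% * 92.2% / 100 = 68.8%

68.8%


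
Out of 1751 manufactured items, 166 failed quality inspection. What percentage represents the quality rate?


Formula: Quality Rate = Good Pieces / Total Pieces * 100
Good pieces = 1751 - 166 = 1585
QR = 1585 / 1751 * 100 = 90.5%

90.5%


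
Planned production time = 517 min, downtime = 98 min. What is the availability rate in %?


Formula: Availability = (Planned Time - Downtime) / Planned Time * 100
Uptime = 517 - 98 = 419 min
Availability = 419 / 517 * 100 = 81.0%

81.0%


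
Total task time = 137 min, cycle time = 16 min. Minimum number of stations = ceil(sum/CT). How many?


Formula: N_min = ceil(Sum of Task Times / Cycle Time)
N_min = ceil(137 min / 16 min) = ceil(8.5625)
N_min = 9 stations

9


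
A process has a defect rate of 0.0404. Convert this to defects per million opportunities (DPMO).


DPMO = defect_rate * 1000000 = 0.0404 * 1000000

40400


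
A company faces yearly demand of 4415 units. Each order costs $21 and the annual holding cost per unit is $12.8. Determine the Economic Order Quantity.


Formula: EOQ = sqrt(2 * D * S / H)
Numerator: 2 * 4415 * 21 = 185430
2DS/H = 185430 / 12.8 = 14486.7
EOQ = sqrt(14486.7) = 120.4 units

120.4 units


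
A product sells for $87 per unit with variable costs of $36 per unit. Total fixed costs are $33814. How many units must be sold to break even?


Formula: BEQ = Fixed Costs / (Price - Variable Cost)
Contribution margin = $87 - $36 = $51/unit
BEQ = ceil($33814 / $51/unit) = ceil(663.02) = 664 units

664 units


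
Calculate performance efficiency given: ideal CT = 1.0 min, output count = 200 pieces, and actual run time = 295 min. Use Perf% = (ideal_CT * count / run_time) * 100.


Formula: Performance = (Ideal CT * Total Count) / Run Time * 100
Ideal output time = 1.0 * 200 = 200.0 min
Performance = 200.0 / 295 * 100 = 67.8%

67.8%


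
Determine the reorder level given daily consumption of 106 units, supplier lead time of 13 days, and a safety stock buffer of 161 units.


Formula: ROP = (Daily Demand * Lead Time) + Safety Stock
Demand during lead time = 106 * 13 = 1378 units
ROP = 1378 + 161 = 1539 units

1539 units


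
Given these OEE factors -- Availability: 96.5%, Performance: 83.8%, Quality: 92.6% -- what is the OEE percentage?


Formula: OEE = Availability * Performance * Quality / 10000
A * P = 96.5% * 83.8% / 100 = 80.87%
OEE = 80.87% * 92.6% / 100 = 74.9%

74.9%


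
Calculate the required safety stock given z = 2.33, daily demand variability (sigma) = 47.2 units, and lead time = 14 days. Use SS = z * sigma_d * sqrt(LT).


Formula: SS = z * sigma_d * sqrt(LT)
sqrt(LT) = sqrt(14) = 3.7417
SS = 2.33 * 47.2 * 3.7417
SS = 411.5 units

411.5 units


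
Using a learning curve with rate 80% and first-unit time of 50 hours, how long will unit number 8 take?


Formula: T_n = T_1 * (learning_rate)^(log2(n)) where learning_rate = rate/100
Doublings = log2(8) = 3
T_n = 50 * 0.8^3
T_n = 50 * 0.512 = 25.6 hours

25.6 hours


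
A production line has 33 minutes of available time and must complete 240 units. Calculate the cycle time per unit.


Formula: CT = Available Time / Number of Units
CT = 33 min / 240 units
CT = 0.14 min/unit

0.14 min/unit


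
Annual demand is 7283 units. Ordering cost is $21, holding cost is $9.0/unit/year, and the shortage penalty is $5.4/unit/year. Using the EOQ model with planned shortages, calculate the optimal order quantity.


Formula: EOQ* = sqrt(2DS/H) * sqrt((H+P)/P)
Base EOQ = sqrt(2*7283*21/9.0) = 184.36 units
Correction = sqrt((9.0+5.4)/5.4) = 1.63299
EOQ* = 184.36 * 1.63299 = 301.1 units

301.1 units


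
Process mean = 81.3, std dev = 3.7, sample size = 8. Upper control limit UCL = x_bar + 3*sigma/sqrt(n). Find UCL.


UCL = 81.3 + 3 * 3.7 / sqrt(8)

85.22


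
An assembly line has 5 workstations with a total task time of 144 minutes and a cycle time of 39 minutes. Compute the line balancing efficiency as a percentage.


Formula: Efficiency = Sum of Task Times / (N_stations * CT) * 100
Total station capacity = 5 stations * 39 min = 195 min
Efficiency = 144 / 195 * 100 = 73.8%

73.8%


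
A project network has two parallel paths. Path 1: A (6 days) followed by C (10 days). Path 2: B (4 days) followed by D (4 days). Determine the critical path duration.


Path 1 = 6 + 10 = 16 days
Path 2 = 4 + 4 = 8 days
Duration = max(16, 8) = 16 days

16 days


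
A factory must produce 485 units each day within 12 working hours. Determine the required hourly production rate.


Formula: Production Rate = Daily Demand / Available Hours
Rate = 485 units/day / 12 hours/day
Rate = 40.4 units/hour

40.4 units/hour
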